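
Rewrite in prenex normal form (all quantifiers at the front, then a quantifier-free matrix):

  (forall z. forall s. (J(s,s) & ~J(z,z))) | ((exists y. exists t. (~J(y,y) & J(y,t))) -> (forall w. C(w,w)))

forall z. forall s. forall y. forall t. forall w. (J(s,s) & ~J(z,z) | J(y,y) | ~J(y,t) | C(w,w))

First replace A → B with ¬A ∨ B.
  (forall z. forall s. (J(s,s) & ~J(z,z))) | ~(exists y. exists t. (~J(y,y) & J(y,t))) | (forall w. C(w,w))
Drive negations inward (¬∀x A ≡ ∃x ¬A, ¬∃x A ≡ ∀x ¬A, De Morgan for ∧/∨):
  (forall z. forall s. (J(s,s) & ~J(z,z))) | (forall y. forall t. (J(y,y) | ~J(y,t))) | (forall w. C(w,w))
All bound variables are already distinct, so no renaming is needed.
Finally move all quantifiers to the prefix:
  forall z. forall s. forall y. forall t. forall w. (J(s,s) & ~J(z,z) | J(y,y) | ~J(y,t) | C(w,w))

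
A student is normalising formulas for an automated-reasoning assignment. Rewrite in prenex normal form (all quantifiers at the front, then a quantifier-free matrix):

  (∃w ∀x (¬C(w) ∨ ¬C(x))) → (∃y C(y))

Rewrite implications/biconditionals: A → B as ¬A ∨ B.
  ¬(∃w ∀x (¬C(w) ∨ ¬C(x))) ∨ (∃y C(y))
Move each ¬ inward, flipping quantifiers it crosses:
  (∀w ∃x (C(w) ∧ C(x))) ∨ (∃y C(y))
Pull the quantifiers to the front (each side's bound variable is not free in the other side):
  ∀w ∃x ∃y (C(w) ∧ C(x) ∨ C(y))

∀w ∃x ∃y (C(w) ∧ C(x) ∨ C(y))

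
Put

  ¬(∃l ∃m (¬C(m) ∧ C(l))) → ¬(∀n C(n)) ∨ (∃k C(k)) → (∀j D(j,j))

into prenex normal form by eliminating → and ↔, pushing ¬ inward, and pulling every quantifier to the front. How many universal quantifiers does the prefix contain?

Eliminate → and ↔ using ¬ and ∨.
  ¬¬(∃l ∃m (¬C(m) ∧ C(l))) ∨ ¬(¬(∀n C(n)) ∨ (∃k C(k))) ∨ (∀j D(j,j))
Drive negations inward (¬∀x A ≡ ∃x ¬A, ¬∃x A ≡ ∀x ¬A, De Morgan for ∧/∨):
  (∃l ∃m (¬C(m) ∧ C(l))) ∨ (∀n C(n)) ∧ (∀k ¬C(k)) ∨ (∀j D(j,j))
All bound variables are already distinct, so no renaming is needed.
Finally move all quantifiers to the prefix:
  ∃l ∃m ∀n ∀k ∀j (¬C(m) ∧ C(l) ∨ C(n) ∧ ¬C(k) ∨ D(j,j))
The prefix is ∃l ∃m ∀n ∀k ∀j: 3 universal, 2 existential.

3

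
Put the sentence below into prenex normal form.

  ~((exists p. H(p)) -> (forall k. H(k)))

Rewrite implications/biconditionals: A → B as ¬A ∨ B.
  ~(~(exists p. H(p)) | (forall k. H(k)))
Move each ¬ inward, flipping quantifiers it crosses:
  (exists p. H(p)) & (exists k. ~H(k))
All bound variables are already distinct, so no renaming is needed.
Pull the quantifiers to the front (each side's bound variable is not free in the other side):
  exists p. exists k. (H(p) & ~H(k))

exists p. exists k. (H(p) & ~H(k))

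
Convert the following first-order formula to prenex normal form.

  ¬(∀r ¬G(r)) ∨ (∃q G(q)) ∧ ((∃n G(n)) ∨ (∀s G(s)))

Push ¬ through the quantifiers and connectives to reach negation normal form:
  (∃r G(r)) ∨ (∃q G(q)) ∧ ((∃n G(n)) ∨ (∀s G(s)))
All bound variables are already distinct, so no renaming is needed.
Finally move all quantifiers to the prefix:
  ∃r ∃q ∃n ∀s (G(r) ∨ G(q) ∧ (G(n) ∨ G(s)))

∃r ∃q ∃n ∀s (G(r) ∨ G(q) ∧ (G(n) ∨ G(s)))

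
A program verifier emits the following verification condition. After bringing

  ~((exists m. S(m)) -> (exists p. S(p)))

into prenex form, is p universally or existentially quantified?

universal

Eliminate → and ↔ using ¬ and ∨.
  ~(~(exists m. S(m)) | (exists p. S(p)))
Push ¬ through the quantifiers and connectives to reach negation normal form:
  (exists m. S(m)) & (forall p. ~S(p))
All bound variables are already distinct, so no renaming is needed.
Pull the quantifiers to the front (each side's bound variable is not free in the other side):
  exists m. forall p. (S(m) & ~S(p))
The quantifier exists p sits under an odd number of negations (counting the antecedent side of each →), so it flips to forall p.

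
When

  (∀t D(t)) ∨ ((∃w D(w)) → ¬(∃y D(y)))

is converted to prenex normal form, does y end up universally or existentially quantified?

First replace A → B with ¬A ∨ B.
  (∀t D(t)) ∨ ¬(∃w D(w)) ∨ ¬(∃y D(y))
Move each ¬ inward, flipping quantifiers it crosses:
  (∀t D(t)) ∨ (∀w ¬D(w)) ∨ (∀y ¬D(y))
Pull the quantifiers to the front (each side's bound variable is not free in the other side):
  ∀t ∀w ∀y (D(t) ∨ ¬D(w) ∨ ¬D(y))
The quantifier ∃y sits under an odd number of negations (counting the antecedent side of each →), so it flips to ∀y.

universal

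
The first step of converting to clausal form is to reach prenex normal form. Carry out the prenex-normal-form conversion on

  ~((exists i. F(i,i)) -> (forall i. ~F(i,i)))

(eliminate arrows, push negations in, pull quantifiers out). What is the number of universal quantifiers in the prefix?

Eliminate → and ↔ using ¬ and ∨.
  ~(~(exists i. F(i,i)) | (forall i. ~F(i,i)))
Drive negations inward (¬∀x A ≡ ∃x ¬A, ¬∃x A ≡ ∀x ¬A, De Morgan for ∧/∨):
  (exists i. F(i,i)) & (exists i. F(i,i))
Standardize variables apart so no two quantifiers bind the same name: i↦u.
  (exists i. F(i,i)) & (exists u. F(u,u))
Extract every quantifier outward, since the variables are now distinct and don't occur free across branches:
  exists i. exists u. (F(i,i) & F(u,u))
The prefix is exists i exists u: 0 universal, 2 existential.

0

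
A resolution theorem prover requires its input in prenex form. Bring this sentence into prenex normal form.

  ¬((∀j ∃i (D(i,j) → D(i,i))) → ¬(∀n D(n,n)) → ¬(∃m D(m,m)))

∀j ∃i ∃n ∃m ((¬D(i,j) ∨ D(i,i)) ∧ ¬D(n,n) ∧ D(m,m))

First replace A → B with ¬A ∨ B.
  ¬(¬(∀j ∃i (¬D(i,j) ∨ D(i,i))) ∨ ¬¬(∀n D(n,n)) ∨ ¬(∃m D(m,m)))
Push ¬ through the quantifiers and connectives to reach negation normal form:
  (∀j ∃i (¬D(i,j) ∨ D(i,i))) ∧ (∃n ¬D(n,n)) ∧ (∃m D(m,m))
All bound variables are already distinct, so no renaming is needed.
Extract every quantifier outward, since the variables are now distinct and don't occur free across branches:
  ∀j ∃i ∃n ∃m ((¬D(i,j) ∨ D(i,i)) ∧ ¬D(n,n) ∧ D(m,m))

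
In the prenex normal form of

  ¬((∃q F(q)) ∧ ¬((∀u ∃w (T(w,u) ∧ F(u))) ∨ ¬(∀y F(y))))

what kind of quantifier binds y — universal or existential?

Move each ¬ inward, flipping quantifiers it crosses:
  (∀q ¬F(q)) ∨ (∀u ∃w (T(w,u) ∧ F(u))) ∨ (∃y ¬F(y))
Extract every quantifier outward, since the variables are now distinct and don't occur free across branches:
  ∀q ∀u ∃w ∃y (¬F(q) ∨ T(w,u) ∧ F(u) ∨ ¬F(y))
The quantifier ∀y sits under an odd number of negations, so it flips to ∃y.

existential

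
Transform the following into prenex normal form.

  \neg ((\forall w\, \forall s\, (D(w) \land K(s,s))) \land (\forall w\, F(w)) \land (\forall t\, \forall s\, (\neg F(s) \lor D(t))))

\exists w\, \exists s\, \exists x1\, \exists t\, \exists u\, (\neg D(w) \lor \neg K(s,s) \lor \neg F(x1) \lor F(u) \land \neg D(t))

Move each ¬ inward, flipping quantifiers it crosses:
  (\exists w\, \exists s\, (\neg D(w) \lor \neg K(s,s))) \lor (\exists w\, \neg F(w)) \lor (\exists t\, \exists s\, (F(s) \land \neg D(t)))
Rename bound variables to avoid capture: w↦x1, s↦u.
  (\exists w\, \exists s\, (\neg D(w) \lor \neg K(s,s))) \lor (\exists x1\, \neg F(x1)) \lor (\exists t\, \exists u\, (F(u) \land \neg D(t)))
Finally move all quantifiers to the prefix:
  \exists w\, \exists s\, \exists x1\, \exists t\, \exists u\, (\neg D(w) \lor \neg K(s,s) \lor \neg F(x1) \lor F(u) \land \neg D(t))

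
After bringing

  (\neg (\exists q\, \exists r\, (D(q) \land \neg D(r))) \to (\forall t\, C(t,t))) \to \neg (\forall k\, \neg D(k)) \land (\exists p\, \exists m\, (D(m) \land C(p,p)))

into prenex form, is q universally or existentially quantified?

universal

First replace A → B with ¬A ∨ B.
  \neg (\neg \neg (\exists q\, \exists r\, (D(q) \land \neg D(r))) \lor (\forall t\, C(t,t))) \lor \neg (\forall k\, \neg D(k)) \land (\exists p\, \exists m\, (D(m) \land C(p,p)))
Push ¬ through the quantifiers and connectives to reach negation normal form:
  (\forall q\, \forall r\, (\neg D(q) \lor D(r))) \land (\exists t\, \neg C(t,t)) \lor (\exists k\, D(k)) \land (\exists p\, \exists m\, (D(m) \land C(p,p)))
All bound variables are already distinct, so no renaming is needed.
Pull the quantifiers to the front (each side's bound variable is not free in the other side):
  \forall q\, \forall r\, \exists t\, \exists k\, \exists p\, \exists m\, ((\neg D(q) \lor D(r)) \land \neg C(t,t) \lor D(k) \land D(m) \land C(p,p))
The quantifier \exists q sits under an odd number of negations (counting the antecedent side of each →), so it flips to \forall q.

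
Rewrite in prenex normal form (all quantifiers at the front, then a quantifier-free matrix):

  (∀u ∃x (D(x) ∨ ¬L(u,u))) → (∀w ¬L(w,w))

∃u ∀x ∀w (¬D(x) ∧ L(u,u) ∨ ¬L(w,w))

Eliminate → and ↔ using ¬ and ∨.
  ¬(∀u ∃x (D(x) ∨ ¬L(u,u))) ∨ (∀w ¬L(w,w))
Push ¬ through the quantifiers and connectives to reach negation normal form:
  (∃u ∀x (¬D(x) ∧ L(u,u))) ∨ (∀w ¬L(w,w))
All bound variables are already distinct, so no renaming is needed.
Pull the quantifiers to the front (each side's bound variable is not free in the other side):
  ∃u ∀x ∀w (¬D(x) ∧ L(u,u) ∨ ¬L(w,w))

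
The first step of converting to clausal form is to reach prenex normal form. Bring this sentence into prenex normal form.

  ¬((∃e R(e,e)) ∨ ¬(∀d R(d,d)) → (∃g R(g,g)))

Rewrite implications/biconditionals: A → B as ¬A ∨ B.
  ¬(¬((∃e R(e,e)) ∨ ¬(∀d R(d,d))) ∨ (∃g R(g,g)))
Drive negations inward (¬∀x A ≡ ∃x ¬A, ¬∃x A ≡ ∀x ¬A, De Morgan for ∧/∨):
  ((∃e R(e,e)) ∨ (∃d ¬R(d,d))) ∧ (∀g ¬R(g,g))
All bound variables are already distinct, so no renaming is needed.
Extract every quantifier outward, since the variables are now distinct and don't occur free across branches:
  ∃e ∃d ∀g ((R(e,e) ∨ ¬R(d,d)) ∧ ¬R(g,g))

∃e ∃d ∀g ((R(e,e) ∨ ¬R(d,d)) ∧ ¬R(g,g))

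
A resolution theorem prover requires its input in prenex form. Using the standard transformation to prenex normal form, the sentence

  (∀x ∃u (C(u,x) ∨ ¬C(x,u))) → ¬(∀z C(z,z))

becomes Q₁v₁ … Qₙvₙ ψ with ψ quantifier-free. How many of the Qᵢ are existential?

Rewrite implications/biconditionals: A → B as ¬A ∨ B.
  ¬(∀x ∃u (C(u,x) ∨ ¬C(x,u))) ∨ ¬(∀z C(z,z))
Move each ¬ inward, flipping quantifiers it crosses:
  (∃x ∀u (¬C(u,x) ∧ C(x,u))) ∨ (∃z ¬C(z,z))
All bound variables are already distinct, so no renaming is needed.
Finally move all quantifiers to the prefix:
  ∃x ∀u ∃z (¬C(u,x) ∧ C(x,u) ∨ ¬C(z,z))
The prefix is ∃x ∀u ∃z: 1 universal, 2 existential.

2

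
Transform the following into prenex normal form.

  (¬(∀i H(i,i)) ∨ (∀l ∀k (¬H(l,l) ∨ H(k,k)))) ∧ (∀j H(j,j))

∃i ∀l ∀k ∀j ((¬H(i,i) ∨ ¬H(l,l) ∨ H(k,k)) ∧ H(j,j))

Push ¬ through the quantifiers and connectives to reach negation normal form:
  ((∃i ¬H(i,i)) ∨ (∀l ∀k (¬H(l,l) ∨ H(k,k)))) ∧ (∀j H(j,j))
All bound variables are already distinct, so no renaming is needed.
Pull the quantifiers to the front (each side's bound variable is not free in the other side):
  ∃i ∀l ∀k ∀j ((¬H(i,i) ∨ ¬H(l,l) ∨ H(k,k)) ∧ H(j,j))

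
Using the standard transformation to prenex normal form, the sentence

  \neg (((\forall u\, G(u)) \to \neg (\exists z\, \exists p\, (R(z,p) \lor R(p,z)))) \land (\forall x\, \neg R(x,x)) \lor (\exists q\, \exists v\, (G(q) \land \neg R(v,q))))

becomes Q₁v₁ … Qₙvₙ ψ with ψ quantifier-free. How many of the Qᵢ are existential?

3

Eliminate → and ↔ using ¬ and ∨.
  \neg ((\neg (\forall u\, G(u)) \lor \neg (\exists z\, \exists p\, (R(z,p) \lor R(p,z)))) \land (\forall x\, \neg R(x,x)) \lor (\exists q\, \exists v\, (G(q) \land \neg R(v,q))))
Drive negations inward (¬∀x A ≡ ∃x ¬A, ¬∃x A ≡ ∀x ¬A, De Morgan for ∧/∨):
  ((\forall u\, G(u)) \land (\exists z\, \exists p\, (R(z,p) \lor R(p,z))) \lor (\exists x\, R(x,x))) \land (\forall q\, \forall v\, (\neg G(q) \lor R(v,q)))
All bound variables are already distinct, so no renaming is needed.
Extract every quantifier outward, since the variables are now distinct and don't occur free across branches:
  \forall u\, \exists z\, \exists p\, \exists x\, \forall q\, \forall v\, ((G(u) \land (R(z,p) \lor R(p,z)) \lor R(x,x)) \land (\neg G(q) \lor R(v,q)))
The prefix is \forall u \exists z \exists p \exists x \forall q \forall v: 3 universal, 3 existential.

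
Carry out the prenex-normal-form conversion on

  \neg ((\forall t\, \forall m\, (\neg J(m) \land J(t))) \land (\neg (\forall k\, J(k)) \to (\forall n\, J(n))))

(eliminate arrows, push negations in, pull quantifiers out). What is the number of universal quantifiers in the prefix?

0

Rewrite implications/biconditionals: A → B as ¬A ∨ B.
  \neg ((\forall t\, \forall m\, (\neg J(m) \land J(t))) \land (\neg \neg (\forall k\, J(k)) \lor (\forall n\, J(n))))
Push ¬ through the quantifiers and connectives to reach negation normal form:
  (\exists t\, \exists m\, (J(m) \lor \neg J(t))) \lor (\exists k\, \neg J(k)) \land (\exists n\, \neg J(n))
Pull the quantifiers to the front (each side's bound variable is not free in the other side):
  \exists t\, \exists m\, \exists k\, \exists n\, (J(m) \lor \neg J(t) \lor \neg J(k) \land \neg J(n))
The prefix is \exists t \exists m \exists k \exists n: 0 universal, 4 existential.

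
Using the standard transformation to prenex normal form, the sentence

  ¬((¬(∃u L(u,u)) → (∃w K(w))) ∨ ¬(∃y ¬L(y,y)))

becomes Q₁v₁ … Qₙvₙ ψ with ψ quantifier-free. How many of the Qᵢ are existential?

First replace A → B with ¬A ∨ B.
  ¬(¬¬(∃u L(u,u)) ∨ (∃w K(w)) ∨ ¬(∃y ¬L(y,y)))
Move each ¬ inward, flipping quantifiers it crosses:
  (∀u ¬L(u,u)) ∧ (∀w ¬K(w)) ∧ (∃y ¬L(y,y))
All bound variables are already distinct, so no renaming is needed.
Finally move all quantifiers to the prefix:
  ∀u ∀w ∃y (¬L(u,u) ∧ ¬K(w) ∧ ¬L(y,y))
The prefix is ∀u ∀w ∃y: 2 universal, 1 existential.

1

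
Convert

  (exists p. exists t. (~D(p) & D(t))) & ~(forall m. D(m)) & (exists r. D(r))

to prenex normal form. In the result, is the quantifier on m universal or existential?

Drive negations inward (¬∀x A ≡ ∃x ¬A, ¬∃x A ≡ ∀x ¬A, De Morgan for ∧/∨):
  (exists p. exists t. (~D(p) & D(t))) & (exists m. ~D(m)) & (exists r. D(r))
All bound variables are already distinct, so no renaming is needed.
Pull the quantifiers to the front (each side's bound variable is not free in the other side):
  exists p. exists t. exists m. exists r. (~D(p) & D(t) & ~D(m) & D(r))
The quantifier forall m sits under an odd number of negations, so it flips to exists m.

existential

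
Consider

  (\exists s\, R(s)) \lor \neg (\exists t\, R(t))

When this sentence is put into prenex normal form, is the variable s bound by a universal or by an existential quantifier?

Drive negations inward (¬∀x A ≡ ∃x ¬A, ¬∃x A ≡ ∀x ¬A, De Morgan for ∧/∨):
  (\exists s\, R(s)) \lor (\forall t\, \neg R(t))
All bound variables are already distinct, so no renaming is needed.
Finally move all quantifiers to the prefix:
  \exists s\, \forall t\, (R(s) \lor \neg R(t))
The quantifier \exists s sits under an even number of negations, so it remains existential.

existential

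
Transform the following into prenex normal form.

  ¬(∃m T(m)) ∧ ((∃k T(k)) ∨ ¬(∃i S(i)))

∀m ∃k ∀i (¬T(m) ∧ (T(k) ∨ ¬S(i)))

Push ¬ through the quantifiers and connectives to reach negation normal form:
  (∀m ¬T(m)) ∧ ((∃k T(k)) ∨ (∀i ¬S(i)))
Pull the quantifiers to the front (each side's bound variable is not free in the other side):
  ∀m ∃k ∀i (¬T(m) ∧ (T(k) ∨ ¬S(i)))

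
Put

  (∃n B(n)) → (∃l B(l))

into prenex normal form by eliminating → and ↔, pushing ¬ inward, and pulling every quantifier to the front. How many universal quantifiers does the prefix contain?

Eliminate → and ↔ using ¬ and ∨.
  ¬(∃n B(n)) ∨ (∃l B(l))
Push ¬ through the quantifiers and connectives to reach negation normal form:
  (∀n ¬B(n)) ∨ (∃l B(l))
All bound variables are already distinct, so no renaming is needed.
Pull the quantifiers to the front (each side's bound variable is not free in the other side):
  ∀n ∃l (¬B(n) ∨ B(l))
The prefix is ∀n ∃l: 1 universal, 1 existential.

1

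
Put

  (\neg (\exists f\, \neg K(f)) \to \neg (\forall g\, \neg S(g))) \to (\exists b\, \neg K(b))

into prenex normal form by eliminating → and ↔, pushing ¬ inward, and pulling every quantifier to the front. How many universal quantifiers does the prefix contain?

First replace A → B with ¬A ∨ B.
  \neg (\neg \neg (\exists f\, \neg K(f)) \lor \neg (\forall g\, \neg S(g))) \lor (\exists b\, \neg K(b))
Move each ¬ inward, flipping quantifiers it crosses:
  (\forall f\, K(f)) \land (\forall g\, \neg S(g)) \lor (\exists b\, \neg K(b))
Extract every quantifier outward, since the variables are now distinct and don't occur free across branches:
  \forall f\, \forall g\, \exists b\, (K(f) \land \neg S(g) \lor \neg K(b))
The prefix is \forall f \forall g \exists b: 2 universal, 1 existential.

2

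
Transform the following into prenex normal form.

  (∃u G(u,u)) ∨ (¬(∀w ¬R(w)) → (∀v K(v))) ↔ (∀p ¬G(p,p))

∀u ∃w ∃v ∀p ∃q ∃y1 ∀x1 ∀s ((¬G(u,u) ∧ R(w) ∧ ¬K(v) ∨ ¬G(p,p)) ∧ (G(q,q) ∨ G(y1,y1) ∨ ¬R(x1) ∨ K(s)))

Eliminate → and ↔ using ¬ and ∨; A ↔ B as (¬A ∨ B) ∧ (¬B ∨ A).
  (¬((∃u G(u,u)) ∨ ¬¬(∀w ¬R(w)) ∨ (∀v K(v))) ∨ (∀p ¬G(p,p))) ∧ (¬(∀p ¬G(p,p)) ∨ (∃u G(u,u)) ∨ ¬¬(∀w ¬R(w)) ∨ (∀v K(v)))
Push ¬ through the quantifiers and connectives to reach negation normal form:
  ((∀u ¬G(u,u)) ∧ (∃w R(w)) ∧ (∃v ¬K(v)) ∨ (∀p ¬G(p,p))) ∧ ((∃p G(p,p)) ∨ (∃u G(u,u)) ∨ (∀w ¬R(w)) ∨ (∀v K(v)))
Standardize variables apart so no two quantifiers bind the same name: p↦q, u↦y1, w↦x1, v↦s.
  ((∀u ¬G(u,u)) ∧ (∃w R(w)) ∧ (∃v ¬K(v)) ∨ (∀p ¬G(p,p))) ∧ ((∃q G(q,q)) ∨ (∃y1 G(y1,y1)) ∨ (∀x1 ¬R(x1)) ∨ (∀s K(s)))
Extract every quantifier outward, since the variables are now distinct and don't occur free across branches:
  ∀u ∃w ∃v ∀p ∃q ∃y1 ∀x1 ∀s ((¬G(u,u) ∧ R(w) ∧ ¬K(v) ∨ ¬G(p,p)) ∧ (G(q,q) ∨ G(y1,y1) ∨ ¬R(x1) ∨ K(s)))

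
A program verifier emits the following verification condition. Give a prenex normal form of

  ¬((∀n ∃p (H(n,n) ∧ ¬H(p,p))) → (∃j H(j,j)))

∀n ∃p ∀j (H(n,n) ∧ ¬H(p,p) ∧ ¬H(j,j))

Eliminate → and ↔ using ¬ and ∨.
  ¬(¬(∀n ∃p (H(n,n) ∧ ¬H(p,p))) ∨ (∃j H(j,j)))
Push ¬ through the quantifiers and connectives to reach negation normal form:
  (∀n ∃p (H(n,n) ∧ ¬H(p,p))) ∧ (∀j ¬H(j,j))
Finally move all quantifiers to the prefix:
  ∀n ∃p ∀j (H(n,n) ∧ ¬H(p,p) ∧ ¬H(j,j))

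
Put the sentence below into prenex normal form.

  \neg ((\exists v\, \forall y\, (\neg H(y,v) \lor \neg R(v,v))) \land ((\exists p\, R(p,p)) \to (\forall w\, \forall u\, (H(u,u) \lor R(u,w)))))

Eliminate → and ↔ using ¬ and ∨.
  \neg ((\exists v\, \forall y\, (\neg H(y,v) \lor \neg R(v,v))) \land (\neg (\exists p\, R(p,p)) \lor (\forall w\, \forall u\, (H(u,u) \lor R(u,w)))))
Move each ¬ inward, flipping quantifiers it crosses:
  (\forall v\, \exists y\, (H(y,v) \land R(v,v))) \lor (\exists p\, R(p,p)) \land (\exists w\, \exists u\, (\neg H(u,u) \land \neg R(u,w)))
All bound variables are already distinct, so no renaming is needed.
Extract every quantifier outward, since the variables are now distinct and don't occur free across branches:
  \forall v\, \exists y\, \exists p\, \exists w\, \exists u\, (H(y,v) \land R(v,v) \lor R(p,p) \land \neg H(u,u) \land \neg R(u,w))

\forall v\, \exists y\, \exists p\, \exists w\, \exists u\, (H(y,v) \land R(v,v) \lor R(p,p) \land \neg H(u,u) \land \neg R(u,w))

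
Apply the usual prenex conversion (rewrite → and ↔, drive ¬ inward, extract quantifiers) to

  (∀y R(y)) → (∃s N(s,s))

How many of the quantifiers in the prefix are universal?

Eliminate → and ↔ using ¬ and ∨.
  ¬(∀y R(y)) ∨ (∃s N(s,s))
Push ¬ through the quantifiers and connectives to reach negation normal form:
  (∃y ¬R(y)) ∨ (∃s N(s,s))
All bound variables are already distinct, so no renaming is needed.
Extract every quantifier outward, since the variables are now distinct and don't occur free across branches:
  ∃y ∃s (¬R(y) ∨ N(s,s))
The prefix is ∃y ∃s: 0 universal, 2 existential.

0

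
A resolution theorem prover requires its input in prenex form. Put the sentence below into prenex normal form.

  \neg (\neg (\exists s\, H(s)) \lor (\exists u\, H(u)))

\exists s\, \forall u\, (H(s) \land \neg H(u))

Move each ¬ inward, flipping quantifiers it crosses:
  (\exists s\, H(s)) \land (\forall u\, \neg H(u))
All bound variables are already distinct, so no renaming is needed.
Finally move all quantifiers to the prefix:
  \exists s\, \forall u\, (H(s) \land \neg H(u))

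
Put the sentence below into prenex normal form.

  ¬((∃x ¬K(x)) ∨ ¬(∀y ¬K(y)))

∀x ∀y (K(x) ∧ ¬K(y))

Drive negations inward (¬∀x A ≡ ∃x ¬A, ¬∃x A ≡ ∀x ¬A, De Morgan for ∧/∨):
  (∀x K(x)) ∧ (∀y ¬K(y))
All bound variables are already distinct, so no renaming is needed.
Pull the quantifiers to the front (each side's bound variable is not free in the other side):
  ∀x ∀y (K(x) ∧ ¬K(y))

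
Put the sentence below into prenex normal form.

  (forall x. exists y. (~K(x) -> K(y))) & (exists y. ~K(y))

First replace A → B with ¬A ∨ B.
  (forall x. exists y. (~~K(x) | K(y))) & (exists y. ~K(y))
Move each ¬ inward, flipping quantifiers it crosses:
  (forall x. exists y. (K(x) | K(y))) & (exists y. ~K(y))
Rename bound variables to avoid capture: y↦t.
  (forall x. exists y. (K(x) | K(y))) & (exists t. ~K(t))
Finally move all quantifiers to the prefix:
  forall x. exists y. exists t. ((K(x) | K(y)) & ~K(t))

forall x. exists y. exists t. ((K(x) | K(y)) & ~K(t))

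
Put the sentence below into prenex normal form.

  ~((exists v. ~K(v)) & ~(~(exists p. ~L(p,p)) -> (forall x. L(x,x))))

Eliminate → and ↔ using ¬ and ∨.
  ~((exists v. ~K(v)) & ~(~~(exists p. ~L(p,p)) | (forall x. L(x,x))))
Drive negations inward (¬∀x A ≡ ∃x ¬A, ¬∃x A ≡ ∀x ¬A, De Morgan for ∧/∨):
  (forall v. K(v)) | (exists p. ~L(p,p)) | (forall x. L(x,x))
Pull the quantifiers to the front (each side's bound variable is not free in the other side):
  forall v. exists p. forall x. (K(v) | ~L(p,p) | L(x,x))

forall v. exists p. forall x. (K(v) | ~L(p,p) | L(x,x))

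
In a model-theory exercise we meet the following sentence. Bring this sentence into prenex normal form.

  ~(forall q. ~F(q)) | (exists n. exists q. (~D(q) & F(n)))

exists q. exists n. exists w1. (F(q) | ~D(w1) & F(n))

Move each ¬ inward, flipping quantifiers it crosses:
  (exists q. F(q)) | (exists n. exists q. (~D(q) & F(n)))
Rename bound variables to avoid capture: q↦w1.
  (exists q. F(q)) | (exists n. exists w1. (~D(w1) & F(n)))
Finally move all quantifiers to the prefix:
  exists q. exists n. exists w1. (F(q) | ~D(w1) & F(n))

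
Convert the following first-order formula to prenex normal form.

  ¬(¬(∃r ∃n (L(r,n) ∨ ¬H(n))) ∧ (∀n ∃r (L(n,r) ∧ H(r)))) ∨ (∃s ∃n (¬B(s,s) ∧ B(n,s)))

∃r ∃n ∃u1 ∀w ∃s ∃v1 (L(r,n) ∨ ¬H(n) ∨ ¬L(u1,w) ∨ ¬H(w) ∨ ¬B(s,s) ∧ B(v1,s))

Push ¬ through the quantifiers and connectives to reach negation normal form:
  (∃r ∃n (L(r,n) ∨ ¬H(n))) ∨ (∃n ∀r (¬L(n,r) ∨ ¬H(r))) ∨ (∃s ∃n (¬B(s,s) ∧ B(n,s)))
Rename bound variables to avoid capture: n↦u1, r↦w, n↦v1.
  (∃r ∃n (L(r,n) ∨ ¬H(n))) ∨ (∃u1 ∀w (¬L(u1,w) ∨ ¬H(w))) ∨ (∃s ∃v1 (¬B(s,s) ∧ B(v1,s)))
Pull the quantifiers to the front (each side's bound variable is not free in the other side):
  ∃r ∃n ∃u1 ∀w ∃s ∃v1 (L(r,n) ∨ ¬H(n) ∨ ¬L(u1,w) ∨ ¬H(w) ∨ ¬B(s,s) ∧ B(v1,s))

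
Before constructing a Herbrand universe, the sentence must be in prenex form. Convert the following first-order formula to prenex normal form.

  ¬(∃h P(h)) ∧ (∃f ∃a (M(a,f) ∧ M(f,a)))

∀h ∃f ∃a (¬P(h) ∧ M(a,f) ∧ M(f,a))

Push ¬ through the quantifiers and connectives to reach negation normal form:
  (∀h ¬P(h)) ∧ (∃f ∃a (M(a,f) ∧ M(f,a)))
All bound variables are already distinct, so no renaming is needed.
Finally move all quantifiers to the prefix:
  ∀h ∃f ∃a (¬P(h) ∧ M(a,f) ∧ M(f,a))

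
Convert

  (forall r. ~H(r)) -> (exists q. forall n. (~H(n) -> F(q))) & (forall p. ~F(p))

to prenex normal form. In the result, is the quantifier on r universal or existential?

Rewrite implications/biconditionals: A → B as ¬A ∨ B.
  ~(forall r. ~H(r)) | (exists q. forall n. (~~H(n) | F(q))) & (forall p. ~F(p))
Move each ¬ inward, flipping quantifiers it crosses:
  (exists r. H(r)) | (exists q. forall n. (H(n) | F(q))) & (forall p. ~F(p))
All bound variables are already distinct, so no renaming is needed.
Extract every quantifier outward, since the variables are now distinct and don't occur free across branches:
  exists r. exists q. forall n. forall p. (H(r) | (H(n) | F(q)) & ~F(p))
The quantifier forall r sits under an odd number of negations (counting the antecedent side of each →), so it flips to exists r.

existential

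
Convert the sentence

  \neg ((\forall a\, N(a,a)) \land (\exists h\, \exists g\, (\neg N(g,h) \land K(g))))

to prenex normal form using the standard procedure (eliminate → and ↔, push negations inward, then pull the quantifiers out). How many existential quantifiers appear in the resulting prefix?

1

Drive negations inward (¬∀x A ≡ ∃x ¬A, ¬∃x A ≡ ∀x ¬A, De Morgan for ∧/∨):
  (\exists a\, \neg N(a,a)) \lor (\forall h\, \forall g\, (N(g,h) \lor \neg K(g)))
All bound variables are already distinct, so no renaming is needed.
Extract every quantifier outward, since the variables are now distinct and don't occur free across branches:
  \exists a\, \forall h\, \forall g\, (\neg N(a,a) \lor N(g,h) \lor \neg K(g))
The prefix is \exists a \forall h \forall g: 2 universal, 1 existential.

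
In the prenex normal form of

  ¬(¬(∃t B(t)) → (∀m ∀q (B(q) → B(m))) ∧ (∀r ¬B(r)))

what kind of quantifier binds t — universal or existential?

Rewrite implications/biconditionals: A → B as ¬A ∨ B.
  ¬(¬¬(∃t B(t)) ∨ (∀m ∀q (¬B(q) ∨ B(m))) ∧ (∀r ¬B(r)))
Move each ¬ inward, flipping quantifiers it crosses:
  (∀t ¬B(t)) ∧ ((∃m ∃q (B(q) ∧ ¬B(m))) ∨ (∃r B(r)))
All bound variables are already distinct, so no renaming is needed.
Finally move all quantifiers to the prefix:
  ∀t ∃m ∃q ∃r (¬B(t) ∧ (B(q) ∧ ¬B(m) ∨ B(r)))
The quantifier ∃t sits under an odd number of negations (counting the antecedent side of each →), so it flips to ∀t.

universal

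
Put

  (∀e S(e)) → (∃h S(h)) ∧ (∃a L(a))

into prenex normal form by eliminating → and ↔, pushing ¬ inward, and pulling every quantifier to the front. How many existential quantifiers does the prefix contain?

Eliminate → and ↔ using ¬ and ∨.
  ¬(∀e S(e)) ∨ (∃h S(h)) ∧ (∃a L(a))
Drive negations inward (¬∀x A ≡ ∃x ¬A, ¬∃x A ≡ ∀x ¬A, De Morgan for ∧/∨):
  (∃e ¬S(e)) ∨ (∃h S(h)) ∧ (∃a L(a))
All bound variables are already distinct, so no renaming is needed.
Pull the quantifiers to the front (each side's bound variable is not free in the other side):
  ∃e ∃h ∃a (¬S(e) ∨ S(h) ∧ L(a))
The prefix is ∃e ∃h ∃a: 0 universal, 3 existential.

3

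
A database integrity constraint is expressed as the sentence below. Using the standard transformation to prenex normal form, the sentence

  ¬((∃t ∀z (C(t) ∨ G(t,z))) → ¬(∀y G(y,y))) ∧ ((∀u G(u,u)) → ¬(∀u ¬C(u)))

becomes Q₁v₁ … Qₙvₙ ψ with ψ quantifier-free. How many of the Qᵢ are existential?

3

Rewrite implications/biconditionals: A → B as ¬A ∨ B.
  ¬(¬(∃t ∀z (C(t) ∨ G(t,z))) ∨ ¬(∀y G(y,y))) ∧ (¬(∀u G(u,u)) ∨ ¬(∀u ¬C(u)))
Move each ¬ inward, flipping quantifiers it crosses:
  (∃t ∀z (C(t) ∨ G(t,z))) ∧ (∀y G(y,y)) ∧ ((∃u ¬G(u,u)) ∨ (∃u C(u)))
Standardize variables apart so no two quantifiers bind the same name: u↦b.
  (∃t ∀z (C(t) ∨ G(t,z))) ∧ (∀y G(y,y)) ∧ ((∃u ¬G(u,u)) ∨ (∃b C(b)))
Finally move all quantifiers to the prefix:
  ∃t ∀z ∀y ∃u ∃b ((C(t) ∨ G(t,z)) ∧ G(y,y) ∧ (¬G(u,u) ∨ C(b)))
The prefix is ∃t ∀z ∀y ∃u ∃b: 2 universal, 3 existential.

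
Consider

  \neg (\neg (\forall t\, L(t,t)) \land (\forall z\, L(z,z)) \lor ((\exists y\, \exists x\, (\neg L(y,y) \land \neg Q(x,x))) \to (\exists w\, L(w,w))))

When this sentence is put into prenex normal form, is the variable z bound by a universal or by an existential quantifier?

Eliminate → and ↔ using ¬ and ∨.
  \neg (\neg (\forall t\, L(t,t)) \land (\forall z\, L(z,z)) \lor \neg (\exists y\, \exists x\, (\neg L(y,y) \land \neg Q(x,x))) \lor (\exists w\, L(w,w)))
Push ¬ through the quantifiers and connectives to reach negation normal form:
  ((\forall t\, L(t,t)) \lor (\exists z\, \neg L(z,z))) \land (\exists y\, \exists x\, (\neg L(y,y) \land \neg Q(x,x))) \land (\forall w\, \neg L(w,w))
All bound variables are already distinct, so no renaming is needed.
Finally move all quantifiers to the prefix:
  \forall t\, \exists z\, \exists y\, \exists x\, \forall w\, ((L(t,t) \lor \neg L(z,z)) \land \neg L(y,y) \land \neg Q(x,x) \land \neg L(w,w))
The quantifier \forall z sits under an odd number of negations (counting the antecedent side of each →), so it flips to \exists z.

existential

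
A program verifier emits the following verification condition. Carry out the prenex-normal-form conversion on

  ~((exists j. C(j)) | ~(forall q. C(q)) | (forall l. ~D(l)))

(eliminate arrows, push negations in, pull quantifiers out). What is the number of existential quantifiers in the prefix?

Move each ¬ inward, flipping quantifiers it crosses:
  (forall j. ~C(j)) & (forall q. C(q)) & (exists l. D(l))
All bound variables are already distinct, so no renaming is needed.
Extract every quantifier outward, since the variables are now distinct and don't occur free across branches:
  forall j. forall q. exists l. (~C(j) & C(q) & D(l))
The prefix is forall j forall q exists l: 2 universal, 1 existential.

1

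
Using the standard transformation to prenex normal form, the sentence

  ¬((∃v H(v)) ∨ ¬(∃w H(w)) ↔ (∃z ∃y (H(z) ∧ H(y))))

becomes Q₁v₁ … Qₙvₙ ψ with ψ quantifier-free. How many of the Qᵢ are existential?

4

First replace A → B with ¬A ∨ B; A ↔ B as (¬A ∨ B) ∧ (¬B ∨ A).
  ¬((¬((∃v H(v)) ∨ ¬(∃w H(w))) ∨ (∃z ∃y (H(z) ∧ H(y)))) ∧ (¬(∃z ∃y (H(z) ∧ H(y))) ∨ (∃v H(v)) ∨ ¬(∃w H(w))))
Move each ¬ inward, flipping quantifiers it crosses:
  ((∃v H(v)) ∨ (∀w ¬H(w))) ∧ (∀z ∀y (¬H(z) ∨ ¬H(y))) ∨ (∃z ∃y (H(z) ∧ H(y))) ∧ (∀v ¬H(v)) ∧ (∃w H(w))
Standardize variables apart so no two quantifiers bind the same name: z↦u, y↦v1, v↦q, w↦w1.
  ((∃v H(v)) ∨ (∀w ¬H(w))) ∧ (∀z ∀y (¬H(z) ∨ ¬H(y))) ∨ (∃u ∃v1 (H(u) ∧ H(v1))) ∧ (∀q ¬H(q)) ∧ (∃w1 H(w1))
Finally move all quantifiers to the prefix:
  ∃v ∀w ∀z ∀y ∃u ∃v1 ∀q ∃w1 ((H(v) ∨ ¬H(w)) ∧ (¬H(z) ∨ ¬H(y)) ∨ H(u) ∧ H(v1) ∧ ¬H(q) ∧ H(w1))
The prefix is ∃v ∀w ∀z ∀y ∃u ∃v1 ∀q ∃w1: 4 universal, 4 existential.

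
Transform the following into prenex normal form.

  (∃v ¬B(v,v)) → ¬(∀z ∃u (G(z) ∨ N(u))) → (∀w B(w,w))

First replace A → B with ¬A ∨ B.
  ¬(∃v ¬B(v,v)) ∨ ¬¬(∀z ∃u (G(z) ∨ N(u))) ∨ (∀w B(w,w))
Push ¬ through the quantifiers and connectives to reach negation normal form:
  (∀v B(v,v)) ∨ (∀z ∃u (G(z) ∨ N(u))) ∨ (∀w B(w,w))
All bound variables are already distinct, so no renaming is needed.
Finally move all quantifiers to the prefix:
  ∀v ∀z ∃u ∀w (B(v,v) ∨ G(z) ∨ N(u) ∨ B(w,w))

∀v ∀z ∃u ∀w (B(v,v) ∨ G(z) ∨ N(u) ∨ B(w,w))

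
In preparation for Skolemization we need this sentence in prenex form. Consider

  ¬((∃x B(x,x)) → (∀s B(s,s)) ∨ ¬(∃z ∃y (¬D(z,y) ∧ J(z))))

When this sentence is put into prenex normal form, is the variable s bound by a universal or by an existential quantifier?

existential

First replace A → B with ¬A ∨ B.
  ¬(¬(∃x B(x,x)) ∨ (∀s B(s,s)) ∨ ¬(∃z ∃y (¬D(z,y) ∧ J(z))))
Push ¬ through the quantifiers and connectives to reach negation normal form:
  (∃x B(x,x)) ∧ (∃s ¬B(s,s)) ∧ (∃z ∃y (¬D(z,y) ∧ J(z)))
All bound variables are already distinct, so no renaming is needed.
Extract every quantifier outward, since the variables are now distinct and don't occur free across branches:
  ∃x ∃s ∃z ∃y (B(x,x) ∧ ¬B(s,s) ∧ ¬D(z,y) ∧ J(z))
The quantifier ∀s sits under an odd number of negations (counting the antecedent side of each →), so it flips to ∃s.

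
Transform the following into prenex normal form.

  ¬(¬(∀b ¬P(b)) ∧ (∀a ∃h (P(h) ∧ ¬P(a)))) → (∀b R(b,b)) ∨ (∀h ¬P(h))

∃b ∀a ∃h ∀x1 ∀t (P(b) ∧ P(h) ∧ ¬P(a) ∨ R(x1,x1) ∨ ¬P(t))

Eliminate → and ↔ using ¬ and ∨.
  ¬¬(¬(∀b ¬P(b)) ∧ (∀a ∃h (P(h) ∧ ¬P(a)))) ∨ (∀b R(b,b)) ∨ (∀h ¬P(h))
Push ¬ through the quantifiers and connectives to reach negation normal form:
  (∃b P(b)) ∧ (∀a ∃h (P(h) ∧ ¬P(a))) ∨ (∀b R(b,b)) ∨ (∀h ¬P(h))
Standardize variables apart so no two quantifiers bind the same name: b↦x1, h↦t.
  (∃b P(b)) ∧ (∀a ∃h (P(h) ∧ ¬P(a))) ∨ (∀x1 R(x1,x1)) ∨ (∀t ¬P(t))
Extract every quantifier outward, since the variables are now distinct and don't occur free across branches:
  ∃b ∀a ∃h ∀x1 ∀t (P(b) ∧ P(h) ∧ ¬P(a) ∨ R(x1,x1) ∨ ¬P(t))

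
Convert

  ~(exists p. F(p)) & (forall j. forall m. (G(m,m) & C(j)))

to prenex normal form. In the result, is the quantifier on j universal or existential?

Drive negations inward (¬∀x A ≡ ∃x ¬A, ¬∃x A ≡ ∀x ¬A, De Morgan for ∧/∨):
  (forall p. ~F(p)) & (forall j. forall m. (G(m,m) & C(j)))
Finally move all quantifiers to the prefix:
  forall p. forall j. forall m. (~F(p) & G(m,m) & C(j))
The quantifier forall j sits under an even number of negations, so it remains universal.

universal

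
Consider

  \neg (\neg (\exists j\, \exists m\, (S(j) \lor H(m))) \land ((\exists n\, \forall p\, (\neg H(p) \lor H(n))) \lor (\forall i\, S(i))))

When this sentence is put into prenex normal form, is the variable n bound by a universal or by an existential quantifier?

Drive negations inward (¬∀x A ≡ ∃x ¬A, ¬∃x A ≡ ∀x ¬A, De Morgan for ∧/∨):
  (\exists j\, \exists m\, (S(j) \lor H(m))) \lor (\forall n\, \exists p\, (H(p) \land \neg H(n))) \land (\exists i\, \neg S(i))
Finally move all quantifiers to the prefix:
  \exists j\, \exists m\, \forall n\, \exists p\, \exists i\, (S(j) \lor H(m) \lor H(p) \land \neg H(n) \land \neg S(i))
The quantifier \exists n sits under an odd number of negations, so it flips to \forall n.

universal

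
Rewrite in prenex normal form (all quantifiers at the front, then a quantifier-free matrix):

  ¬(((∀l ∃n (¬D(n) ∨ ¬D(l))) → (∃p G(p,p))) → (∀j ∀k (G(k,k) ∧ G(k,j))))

∃l ∀n ∃p ∃j ∃k ((D(n) ∧ D(l) ∨ G(p,p)) ∧ (¬G(k,k) ∨ ¬G(k,j)))

Eliminate → and ↔ using ¬ and ∨.
  ¬(¬(¬(∀l ∃n (¬D(n) ∨ ¬D(l))) ∨ (∃p G(p,p))) ∨ (∀j ∀k (G(k,k) ∧ G(k,j))))
Drive negations inward (¬∀x A ≡ ∃x ¬A, ¬∃x A ≡ ∀x ¬A, De Morgan for ∧/∨):
  ((∃l ∀n (D(n) ∧ D(l))) ∨ (∃p G(p,p))) ∧ (∃j ∃k (¬G(k,k) ∨ ¬G(k,j)))
All bound variables are already distinct, so no renaming is needed.
Finally move all quantifiers to the prefix:
  ∃l ∀n ∃p ∃j ∃k ((D(n) ∧ D(l) ∨ G(p,p)) ∧ (¬G(k,k) ∨ ¬G(k,j)))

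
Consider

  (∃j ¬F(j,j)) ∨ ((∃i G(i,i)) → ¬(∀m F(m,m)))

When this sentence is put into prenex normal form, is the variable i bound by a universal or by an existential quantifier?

Eliminate → and ↔ using ¬ and ∨.
  (∃j ¬F(j,j)) ∨ ¬(∃i G(i,i)) ∨ ¬(∀m F(m,m))
Move each ¬ inward, flipping quantifiers it crosses:
  (∃j ¬F(j,j)) ∨ (∀i ¬G(i,i)) ∨ (∃m ¬F(m,m))
All bound variables are already distinct, so no renaming is needed.
Finally move all quantifiers to the prefix:
  ∃j ∀i ∃m (¬F(j,j) ∨ ¬G(i,i) ∨ ¬F(m,m))
The quantifier ∃i sits under an odd number of negations (counting the antecedent side of each →), so it flips to ∀i.

universal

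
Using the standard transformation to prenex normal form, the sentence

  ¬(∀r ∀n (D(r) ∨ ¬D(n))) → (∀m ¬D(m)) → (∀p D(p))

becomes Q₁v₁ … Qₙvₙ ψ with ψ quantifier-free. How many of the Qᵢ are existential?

Eliminate → and ↔ using ¬ and ∨.
  ¬¬(∀r ∀n (D(r) ∨ ¬D(n))) ∨ ¬(∀m ¬D(m)) ∨ (∀p D(p))
Move each ¬ inward, flipping quantifiers it crosses:
  (∀r ∀n (D(r) ∨ ¬D(n))) ∨ (∃m D(m)) ∨ (∀p D(p))
All bound variables are already distinct, so no renaming is needed.
Pull the quantifiers to the front (each side's bound variable is not free in the other side):
  ∀r ∀n ∃m ∀p (D(r) ∨ ¬D(n) ∨ D(m) ∨ D(p))
The prefix is ∀r ∀n ∃m ∀p: 3 universal, 1 existential.

1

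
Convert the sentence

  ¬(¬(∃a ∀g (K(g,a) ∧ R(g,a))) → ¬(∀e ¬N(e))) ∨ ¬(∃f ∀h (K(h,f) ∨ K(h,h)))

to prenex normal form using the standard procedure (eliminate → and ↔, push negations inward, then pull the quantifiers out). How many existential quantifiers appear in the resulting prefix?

2

Eliminate → and ↔ using ¬ and ∨.
  ¬(¬¬(∃a ∀g (K(g,a) ∧ R(g,a))) ∨ ¬(∀e ¬N(e))) ∨ ¬(∃f ∀h (K(h,f) ∨ K(h,h)))
Drive negations inward (¬∀x A ≡ ∃x ¬A, ¬∃x A ≡ ∀x ¬A, De Morgan for ∧/∨):
  (∀a ∃g (¬K(g,a) ∨ ¬R(g,a))) ∧ (∀e ¬N(e)) ∨ (∀f ∃h (¬K(h,f) ∧ ¬K(h,h)))
All bound variables are already distinct, so no renaming is needed.
Pull the quantifiers to the front (each side's bound variable is not free in the other side):
  ∀a ∃g ∀e ∀f ∃h ((¬K(g,a) ∨ ¬R(g,a)) ∧ ¬N(e) ∨ ¬K(h,f) ∧ ¬K(h,h))
The prefix is ∀a ∃g ∀e ∀f ∃h: 3 universal, 2 existential.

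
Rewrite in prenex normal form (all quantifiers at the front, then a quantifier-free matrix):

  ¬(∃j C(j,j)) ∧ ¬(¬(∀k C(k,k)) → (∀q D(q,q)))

∀j ∃k ∃q (¬C(j,j) ∧ ¬C(k,k) ∧ ¬D(q,q))

Eliminate → and ↔ using ¬ and ∨.
  ¬(∃j C(j,j)) ∧ ¬(¬¬(∀k C(k,k)) ∨ (∀q D(q,q)))
Drive negations inward (¬∀x A ≡ ∃x ¬A, ¬∃x A ≡ ∀x ¬A, De Morgan for ∧/∨):
  (∀j ¬C(j,j)) ∧ (∃k ¬C(k,k)) ∧ (∃q ¬D(q,q))
Pull the quantifiers to the front (each side's bound variable is not free in the other side):
  ∀j ∃k ∃q (¬C(j,j) ∧ ¬C(k,k) ∧ ¬D(q,q))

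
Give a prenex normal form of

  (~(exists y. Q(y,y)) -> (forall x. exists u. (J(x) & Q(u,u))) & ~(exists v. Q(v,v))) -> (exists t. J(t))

Eliminate → and ↔ using ¬ and ∨.
  ~(~~(exists y. Q(y,y)) | (forall x. exists u. (J(x) & Q(u,u))) & ~(exists v. Q(v,v))) | (exists t. J(t))
Move each ¬ inward, flipping quantifiers it crosses:
  (forall y. ~Q(y,y)) & ((exists x. forall u. (~J(x) | ~Q(u,u))) | (exists v. Q(v,v))) | (exists t. J(t))
All bound variables are already distinct, so no renaming is needed.
Pull the quantifiers to the front (each side's bound variable is not free in the other side):
  forall y. exists x. forall u. exists v. exists t. (~Q(y,y) & (~J(x) | ~Q(u,u) | Q(v,v)) | J(t))

forall y. exists x. forall u. exists v. exists t. (~Q(y,y) & (~J(x) | ~Q(u,u) | Q(v,v)) | J(t))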